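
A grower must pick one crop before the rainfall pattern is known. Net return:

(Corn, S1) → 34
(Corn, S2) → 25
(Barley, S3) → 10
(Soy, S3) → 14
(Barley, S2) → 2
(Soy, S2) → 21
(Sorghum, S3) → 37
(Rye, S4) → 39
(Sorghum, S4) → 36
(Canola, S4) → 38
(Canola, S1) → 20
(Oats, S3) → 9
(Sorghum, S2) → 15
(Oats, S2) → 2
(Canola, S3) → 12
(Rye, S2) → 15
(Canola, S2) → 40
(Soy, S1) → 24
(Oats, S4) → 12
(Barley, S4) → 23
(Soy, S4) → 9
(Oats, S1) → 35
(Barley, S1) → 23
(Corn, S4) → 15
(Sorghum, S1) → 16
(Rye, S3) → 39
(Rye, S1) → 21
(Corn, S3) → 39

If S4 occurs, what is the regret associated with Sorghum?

Best payoff under S4 is 39.
Regret = 39 − 36 = 3.

3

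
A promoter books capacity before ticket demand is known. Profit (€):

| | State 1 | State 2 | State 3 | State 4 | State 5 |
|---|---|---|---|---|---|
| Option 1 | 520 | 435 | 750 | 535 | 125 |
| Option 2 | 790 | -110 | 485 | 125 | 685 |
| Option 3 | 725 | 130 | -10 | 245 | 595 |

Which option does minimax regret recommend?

Column bests: State 1=790, State 2=435, State 3=750, State 4=535, State 5=685.
Option 1 regrets: 270, 0, 0, 0, 560 → max 560
Option 2 regrets: 0, 545, 265, 410, 0 → max 545
Option 3 regrets: 65, 305, 760, 290, 90 → max 760
Smallest max regret = 545 → Option 2.

Option 2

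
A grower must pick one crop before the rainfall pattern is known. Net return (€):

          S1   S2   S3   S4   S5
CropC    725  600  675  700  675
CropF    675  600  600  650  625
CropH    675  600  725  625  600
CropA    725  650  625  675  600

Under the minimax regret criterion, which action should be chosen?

Column bests: S1=725, S2=650, S3=725, S4=700, S5=675.
CropC regrets: 0, 50, 50, 0, 0 → max 50
CropF regrets: 50, 50, 125, 50, 50 → max 125
CropH regrets: 50, 50, 0, 75, 75 → max 75
CropA regrets: 0, 0, 100, 25, 75 → max 100
Smallest max regret = 50 → CropC.

CropC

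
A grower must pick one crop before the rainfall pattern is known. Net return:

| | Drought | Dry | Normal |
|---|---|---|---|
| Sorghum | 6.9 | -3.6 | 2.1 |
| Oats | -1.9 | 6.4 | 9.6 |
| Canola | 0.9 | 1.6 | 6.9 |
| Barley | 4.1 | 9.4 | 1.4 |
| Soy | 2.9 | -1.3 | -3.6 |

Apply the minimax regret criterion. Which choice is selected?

Column bests: Drought=6.9, Dry=9.4, Normal=9.6.
Sorghum regrets: 0.0, 13.0, 7.5 → max 13.0
Oats regrets: 8.8, 3.0, 0.0 → max 8.8
Canola regrets: 6.0, 7.8, 2.7 → max 7.8
Barley regrets: 2.8, 0.0, 8.2 → max 8.2
Soy regrets: 4.0, 10.7, 13.2 → max 13.2
Smallest max regret = 7.8 → Canola.

Canola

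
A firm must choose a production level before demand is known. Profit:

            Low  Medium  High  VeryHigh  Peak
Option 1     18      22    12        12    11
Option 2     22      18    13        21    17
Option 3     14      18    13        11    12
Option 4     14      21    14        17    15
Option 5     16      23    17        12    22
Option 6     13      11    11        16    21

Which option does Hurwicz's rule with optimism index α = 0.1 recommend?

Option 4

Option 1: 0.1·22 + 0.9·11 = 12.1
Option 2: 0.1·22 + 0.9·13 = 13.9
Option 3: 0.1·18 + 0.9·11 = 11.7
Option 4: 0.1·21 + 0.9·14 = 14.7
Option 5: 0.1·23 + 0.9·12 = 13.1
Option 6: 0.1·21 + 0.9·11 = 12
Highest Hurwicz score = 14.7 → Option 4.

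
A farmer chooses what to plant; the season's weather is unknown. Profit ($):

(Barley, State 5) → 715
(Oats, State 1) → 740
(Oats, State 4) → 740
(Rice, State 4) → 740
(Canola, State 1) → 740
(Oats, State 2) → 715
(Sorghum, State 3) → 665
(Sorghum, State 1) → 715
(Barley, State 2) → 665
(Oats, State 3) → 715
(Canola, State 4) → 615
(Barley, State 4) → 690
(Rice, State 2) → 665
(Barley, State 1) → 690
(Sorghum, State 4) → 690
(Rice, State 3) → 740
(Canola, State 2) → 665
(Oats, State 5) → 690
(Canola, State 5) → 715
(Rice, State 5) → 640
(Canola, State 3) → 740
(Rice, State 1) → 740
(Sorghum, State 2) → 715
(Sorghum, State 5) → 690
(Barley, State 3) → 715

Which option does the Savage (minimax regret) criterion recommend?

Column bests: State 1=740, State 2=715, State 3=740, State 4=740, State 5=715.
Barley regrets: 50, 50, 25, 50, 0 → max 50
Sorghum regrets: 25, 0, 75, 50, 25 → max 75
Rice regrets: 0, 50, 0, 0, 75 → max 75
Oats regrets: 0, 0, 25, 0, 25 → max 25
Canola regrets: 0, 50, 0, 125, 0 → max 125
Smallest max regret = 25 → Oats.

Oats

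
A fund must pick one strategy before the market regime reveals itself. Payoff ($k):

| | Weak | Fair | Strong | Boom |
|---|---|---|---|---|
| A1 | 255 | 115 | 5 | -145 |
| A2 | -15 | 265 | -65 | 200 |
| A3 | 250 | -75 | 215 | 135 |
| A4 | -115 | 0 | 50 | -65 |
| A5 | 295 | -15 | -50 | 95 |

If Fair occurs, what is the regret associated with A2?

0

Best payoff under Fair is 265.
Regret = 265 − 265 = 0.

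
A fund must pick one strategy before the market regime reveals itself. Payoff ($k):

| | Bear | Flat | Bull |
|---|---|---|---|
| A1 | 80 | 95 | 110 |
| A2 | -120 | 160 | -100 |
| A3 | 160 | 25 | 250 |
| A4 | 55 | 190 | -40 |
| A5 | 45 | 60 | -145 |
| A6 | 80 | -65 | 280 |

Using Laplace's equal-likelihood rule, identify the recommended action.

A3

Row averages: A1=95, A2=-20, A3=145, A4=205/3, A5=-40/3, A6=295/3
Highest average = 145 → A3.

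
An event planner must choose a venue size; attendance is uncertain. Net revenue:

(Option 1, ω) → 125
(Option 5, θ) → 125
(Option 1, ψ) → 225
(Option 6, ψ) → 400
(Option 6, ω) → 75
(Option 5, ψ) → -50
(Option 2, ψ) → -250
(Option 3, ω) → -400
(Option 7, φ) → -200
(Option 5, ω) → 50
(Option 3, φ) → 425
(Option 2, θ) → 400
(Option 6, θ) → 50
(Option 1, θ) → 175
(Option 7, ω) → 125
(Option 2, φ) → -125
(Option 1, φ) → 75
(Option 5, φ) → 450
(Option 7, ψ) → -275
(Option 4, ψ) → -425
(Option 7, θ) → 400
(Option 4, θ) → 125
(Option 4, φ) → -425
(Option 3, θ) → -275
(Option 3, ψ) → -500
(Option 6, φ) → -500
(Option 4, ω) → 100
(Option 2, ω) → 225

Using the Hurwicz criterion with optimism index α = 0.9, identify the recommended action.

Option 5

Option 1: 0.9·225 + 0.1·75 = 210
Option 2: 0.9·400 + 0.1·(-250) = 335
Option 3: 0.9·425 + 0.1·(-500) = 332.5
Option 4: 0.9·125 + 0.1·(-425) = 70
Option 5: 0.9·450 + 0.1·(-50) = 400
Option 6: 0.9·400 + 0.1·(-500) = 310
Option 7: 0.9·400 + 0.1·(-275) = 332.5
Highest Hurwicz score = 400 → Option 5.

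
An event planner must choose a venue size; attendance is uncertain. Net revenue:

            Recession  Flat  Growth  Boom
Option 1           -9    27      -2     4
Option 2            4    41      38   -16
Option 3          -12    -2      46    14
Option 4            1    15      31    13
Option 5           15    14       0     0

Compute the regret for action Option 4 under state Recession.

14

Best payoff under Recession is 15.
Regret = 15 − 1 = 14.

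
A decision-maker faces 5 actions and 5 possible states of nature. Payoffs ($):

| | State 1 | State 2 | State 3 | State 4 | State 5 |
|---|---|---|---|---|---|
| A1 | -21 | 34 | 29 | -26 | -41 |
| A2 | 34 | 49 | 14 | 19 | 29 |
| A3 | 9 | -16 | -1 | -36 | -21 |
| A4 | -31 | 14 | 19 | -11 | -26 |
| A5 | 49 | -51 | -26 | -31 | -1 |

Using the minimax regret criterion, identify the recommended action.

A2

Column bests: State 1=49, State 2=49, State 3=29, State 4=19, State 5=29.
A1 regrets: 70, 15, 0, 45, 70 → max 70
A2 regrets: 15, 0, 15, 0, 0 → max 15
A3 regrets: 40, 65, 30, 55, 50 → max 65
A4 regrets: 80, 35, 10, 30, 55 → max 80
A5 regrets: 0, 100, 55, 50, 30 → max 100
Smallest max regret = 15 → A2.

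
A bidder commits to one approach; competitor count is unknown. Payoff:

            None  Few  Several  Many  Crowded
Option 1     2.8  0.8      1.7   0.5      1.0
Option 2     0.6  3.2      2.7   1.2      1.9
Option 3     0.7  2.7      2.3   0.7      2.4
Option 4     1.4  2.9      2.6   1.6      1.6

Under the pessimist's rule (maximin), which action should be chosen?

Option 4

Row minima: Option 1=0.5, Option 2=0.6, Option 3=0.7, Option 4=1.4
Best worst-case = 1.4 → Option 4.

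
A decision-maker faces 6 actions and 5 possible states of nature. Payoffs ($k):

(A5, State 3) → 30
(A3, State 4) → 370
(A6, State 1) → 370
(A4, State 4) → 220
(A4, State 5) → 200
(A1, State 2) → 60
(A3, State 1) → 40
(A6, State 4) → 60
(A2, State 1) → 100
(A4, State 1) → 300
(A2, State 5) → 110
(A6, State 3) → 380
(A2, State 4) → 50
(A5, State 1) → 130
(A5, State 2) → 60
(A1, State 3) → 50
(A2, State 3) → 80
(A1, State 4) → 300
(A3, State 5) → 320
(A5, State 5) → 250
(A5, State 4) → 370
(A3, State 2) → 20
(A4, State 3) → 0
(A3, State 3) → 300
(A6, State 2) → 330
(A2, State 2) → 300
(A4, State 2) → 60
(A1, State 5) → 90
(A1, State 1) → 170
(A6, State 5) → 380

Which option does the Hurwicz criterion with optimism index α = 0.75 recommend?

A6

A1: 0.75·300 + 0.25·50 = 237.5
A2: 0.75·300 + 0.25·50 = 237.5
A3: 0.75·370 + 0.25·20 = 282.5
A4: 0.75·300 + 0.25·0 = 225
A5: 0.75·370 + 0.25·30 = 285
A6: 0.75·380 + 0.25·60 = 300
Highest Hurwicz score = 300 → A6.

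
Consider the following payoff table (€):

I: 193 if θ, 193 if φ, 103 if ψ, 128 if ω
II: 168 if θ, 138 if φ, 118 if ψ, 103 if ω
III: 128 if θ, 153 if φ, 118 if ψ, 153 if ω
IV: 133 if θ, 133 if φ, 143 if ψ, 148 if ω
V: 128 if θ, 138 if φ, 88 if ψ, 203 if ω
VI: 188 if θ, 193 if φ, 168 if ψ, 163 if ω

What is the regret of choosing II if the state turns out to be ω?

Best payoff under ω is 203.
Regret = 203 − 103 = 100.

100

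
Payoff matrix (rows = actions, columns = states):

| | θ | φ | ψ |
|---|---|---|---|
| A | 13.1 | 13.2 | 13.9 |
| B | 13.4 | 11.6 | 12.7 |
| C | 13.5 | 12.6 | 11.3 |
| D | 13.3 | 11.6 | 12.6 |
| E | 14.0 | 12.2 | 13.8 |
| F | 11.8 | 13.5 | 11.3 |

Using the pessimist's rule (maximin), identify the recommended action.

Row minima: A=13.1, B=11.6, C=11.3, D=11.6, E=12.2, F=11.3
Best worst-case = 13.1 → A.

A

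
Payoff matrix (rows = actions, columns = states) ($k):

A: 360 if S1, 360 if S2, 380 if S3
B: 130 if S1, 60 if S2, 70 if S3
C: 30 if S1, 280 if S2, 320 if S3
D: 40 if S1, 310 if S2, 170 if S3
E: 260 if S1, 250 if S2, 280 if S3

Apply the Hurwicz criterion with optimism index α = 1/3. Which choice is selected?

A

A: 1/3·380 + 2/3·360 = 1100/3
B: 1/3·130 + 2/3·60 = 250/3
C: 1/3·320 + 2/3·30 = 380/3
D: 1/3·310 + 2/3·40 = 130
E: 1/3·280 + 2/3·250 = 260
Highest Hurwicz score = 1100/3 → A.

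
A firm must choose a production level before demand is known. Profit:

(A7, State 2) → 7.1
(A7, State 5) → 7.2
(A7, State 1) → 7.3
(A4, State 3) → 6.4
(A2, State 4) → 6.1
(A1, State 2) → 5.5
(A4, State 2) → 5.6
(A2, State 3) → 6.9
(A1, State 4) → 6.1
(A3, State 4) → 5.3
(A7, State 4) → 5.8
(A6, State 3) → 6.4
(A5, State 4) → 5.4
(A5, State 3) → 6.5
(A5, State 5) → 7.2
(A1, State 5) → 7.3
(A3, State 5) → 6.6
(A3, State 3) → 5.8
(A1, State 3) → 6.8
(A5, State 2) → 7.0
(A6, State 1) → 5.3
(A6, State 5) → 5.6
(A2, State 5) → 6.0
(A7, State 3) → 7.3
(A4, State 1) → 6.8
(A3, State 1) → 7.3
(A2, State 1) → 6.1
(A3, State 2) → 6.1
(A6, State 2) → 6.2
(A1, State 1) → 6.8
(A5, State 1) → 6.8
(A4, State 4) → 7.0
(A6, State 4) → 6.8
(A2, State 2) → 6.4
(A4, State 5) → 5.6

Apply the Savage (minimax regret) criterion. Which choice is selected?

A7

Column bests: State 1=7.3, State 2=7.1, State 3=7.3, State 4=7.0, State 5=7.3.
A1 regrets: 0.5, 1.6, 0.5, 0.9, 0.0 → max 1.6
A2 regrets: 1.2, 0.7, 0.4, 0.9, 1.3 → max 1.3
A3 regrets: 0.0, 1.0, 1.5, 1.7, 0.7 → max 1.7
A4 regrets: 0.5, 1.5, 0.9, 0.0, 1.7 → max 1.7
A5 regrets: 0.5, 0.1, 0.8, 1.6, 0.1 → max 1.6
A6 regrets: 2.0, 0.9, 0.9, 0.2, 1.7 → max 2.0
A7 regrets: 0.0, 0.0, 0.0, 1.2, 0.1 → max 1.2
Smallest max regret = 1.2 → A7.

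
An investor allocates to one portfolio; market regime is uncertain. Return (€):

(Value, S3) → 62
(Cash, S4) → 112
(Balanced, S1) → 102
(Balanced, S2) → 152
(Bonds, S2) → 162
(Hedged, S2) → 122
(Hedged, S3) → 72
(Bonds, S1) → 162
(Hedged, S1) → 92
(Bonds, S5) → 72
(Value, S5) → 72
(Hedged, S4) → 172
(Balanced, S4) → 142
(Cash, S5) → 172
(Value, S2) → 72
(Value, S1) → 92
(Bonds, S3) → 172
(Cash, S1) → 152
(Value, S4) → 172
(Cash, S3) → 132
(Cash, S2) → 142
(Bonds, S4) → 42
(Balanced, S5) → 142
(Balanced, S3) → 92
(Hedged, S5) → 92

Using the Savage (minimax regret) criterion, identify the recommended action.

Cash

Column bests: S1=162, S2=162, S3=172, S4=172, S5=172.
Balanced regrets: 60, 10, 80, 30, 30 → max 80
Hedged regrets: 70, 40, 100, 0, 80 → max 100
Value regrets: 70, 90, 110, 0, 100 → max 110
Cash regrets: 10, 20, 40, 60, 0 → max 60
Bonds regrets: 0, 0, 0, 130, 100 → max 130
Smallest max regret = 60 → Cash.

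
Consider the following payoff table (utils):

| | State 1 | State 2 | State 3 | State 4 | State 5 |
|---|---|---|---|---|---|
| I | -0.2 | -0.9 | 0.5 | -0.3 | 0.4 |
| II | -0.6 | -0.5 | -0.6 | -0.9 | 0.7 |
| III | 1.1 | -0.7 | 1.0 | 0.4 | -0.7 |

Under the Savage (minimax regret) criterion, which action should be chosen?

Column bests: State 1=1.1, State 2=-0.5, State 3=1.0, State 4=0.4, State 5=0.7.
I regrets: 1.3, 0.4, 0.5, 0.7, 0.3 → max 1.3
II regrets: 1.7, 0.0, 1.6, 1.3, 0.0 → max 1.7
III regrets: 0.0, 0.2, 0.0, 0.0, 1.4 → max 1.4
Smallest max regret = 1.3 → I.

I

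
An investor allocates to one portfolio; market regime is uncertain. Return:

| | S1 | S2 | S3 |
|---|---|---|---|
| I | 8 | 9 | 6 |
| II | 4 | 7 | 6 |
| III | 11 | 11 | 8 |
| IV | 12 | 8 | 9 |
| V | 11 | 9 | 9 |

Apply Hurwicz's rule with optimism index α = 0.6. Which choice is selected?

I: 0.6·9 + 0.4·6 = 7.8
II: 0.6·7 + 0.4·4 = 5.8
III: 0.6·11 + 0.4·8 = 9.8
IV: 0.6·12 + 0.4·8 = 10.4
V: 0.6·11 + 0.4·9 = 10.2
Highest Hurwicz score = 10.4 → IV.

IV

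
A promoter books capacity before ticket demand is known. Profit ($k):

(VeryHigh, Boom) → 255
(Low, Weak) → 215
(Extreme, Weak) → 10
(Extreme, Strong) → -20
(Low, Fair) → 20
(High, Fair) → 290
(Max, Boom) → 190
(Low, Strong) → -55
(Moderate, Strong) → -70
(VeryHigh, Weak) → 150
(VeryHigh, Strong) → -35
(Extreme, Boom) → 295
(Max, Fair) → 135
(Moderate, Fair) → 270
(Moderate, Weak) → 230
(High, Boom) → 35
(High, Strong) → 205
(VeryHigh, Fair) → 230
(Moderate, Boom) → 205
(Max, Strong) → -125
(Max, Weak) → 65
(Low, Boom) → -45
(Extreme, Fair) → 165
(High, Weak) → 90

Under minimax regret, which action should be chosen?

Column bests: Weak=230, Fair=290, Strong=205, Boom=295.
Low regrets: 15, 270, 260, 340 → max 340
Moderate regrets: 0, 20, 275, 90 → max 275
High regrets: 140, 0, 0, 260 → max 260
VeryHigh regrets: 80, 60, 240, 40 → max 240
Extreme regrets: 220, 125, 225, 0 → max 225
Max regrets: 165, 155, 330, 105 → max 330
Smallest max regret = 225 → Extreme.

Extreme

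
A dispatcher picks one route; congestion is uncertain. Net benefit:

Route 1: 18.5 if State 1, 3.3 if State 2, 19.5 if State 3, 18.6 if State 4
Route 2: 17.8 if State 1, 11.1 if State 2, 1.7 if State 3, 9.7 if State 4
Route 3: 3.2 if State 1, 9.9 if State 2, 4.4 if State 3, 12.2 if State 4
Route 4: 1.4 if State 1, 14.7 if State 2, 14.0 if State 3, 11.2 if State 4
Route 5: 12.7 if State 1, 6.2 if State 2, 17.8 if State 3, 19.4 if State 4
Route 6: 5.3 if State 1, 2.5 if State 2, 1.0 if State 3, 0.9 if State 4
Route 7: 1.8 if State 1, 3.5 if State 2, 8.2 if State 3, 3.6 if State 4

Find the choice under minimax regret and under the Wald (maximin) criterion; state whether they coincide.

Column bests: State 1=18.5, State 2=14.7, State 3=19.5, State 4=19.4.
Route 1 regrets: 0.0, 11.4, 0.0, 0.8 → max 11.4
Route 2 regrets: 0.7, 3.6, 17.8, 9.7 → max 17.8
Route 3 regrets: 15.3, 4.8, 15.1, 7.2 → max 15.3
Route 4 regrets: 17.1, 0.0, 5.5, 8.2 → max 17.1
Route 5 regrets: 5.8, 8.5, 1.7, 0.0 → max 8.5
Route 6 regrets: 13.2, 12.2, 18.5, 18.5 → max 18.5
Route 7 regrets: 16.7, 11.2, 11.3, 15.8 → max 16.7
Smallest max regret = 8.5 → Route 5.
Row minima: Route 1=3.3, Route 2=1.7, Route 3=3.2, Route 4=1.4, Route 5=6.2, Route 6=0.9, Route 7=1.8
Best worst-case = 6.2 → Route 5.

minimax regret → Route 5; maximin → Route 5 (agree)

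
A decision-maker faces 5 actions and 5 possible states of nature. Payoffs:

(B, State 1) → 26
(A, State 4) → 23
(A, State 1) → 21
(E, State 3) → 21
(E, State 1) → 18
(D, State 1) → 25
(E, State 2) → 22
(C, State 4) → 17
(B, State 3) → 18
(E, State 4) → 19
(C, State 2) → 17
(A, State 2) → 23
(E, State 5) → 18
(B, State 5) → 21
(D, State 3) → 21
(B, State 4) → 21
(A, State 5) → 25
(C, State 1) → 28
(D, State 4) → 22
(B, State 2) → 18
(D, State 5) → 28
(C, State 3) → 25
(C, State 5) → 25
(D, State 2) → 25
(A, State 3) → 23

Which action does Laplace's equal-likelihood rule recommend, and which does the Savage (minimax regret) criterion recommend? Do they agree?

laplace → D; minimax regret → D (agree)

Row averages: A=23, B=20.8, C=22.4, D=24.2, E=19.6
Highest average = 24.2 → D.
Column bests: State 1=28, State 2=25, State 3=25, State 4=23, State 5=28.
A regrets: 7, 2, 2, 0, 3 → max 7
B regrets: 2, 7, 7, 2, 7 → max 7
C regrets: 0, 8, 0, 6, 3 → max 8
D regrets: 3, 0, 4, 1, 0 → max 4
E regrets: 10, 3, 4, 4, 10 → max 10
Smallest max regret = 4 → D.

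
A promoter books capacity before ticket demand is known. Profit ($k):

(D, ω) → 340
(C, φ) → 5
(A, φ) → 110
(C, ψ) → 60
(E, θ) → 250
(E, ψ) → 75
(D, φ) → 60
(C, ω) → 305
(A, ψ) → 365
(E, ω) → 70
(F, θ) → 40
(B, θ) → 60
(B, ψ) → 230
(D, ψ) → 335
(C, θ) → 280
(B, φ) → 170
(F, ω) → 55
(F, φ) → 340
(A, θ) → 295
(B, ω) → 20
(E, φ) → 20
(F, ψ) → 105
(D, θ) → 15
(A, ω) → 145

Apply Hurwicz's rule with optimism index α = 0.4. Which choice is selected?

A

A: 0.4·365 + 0.6·110 = 212
B: 0.4·230 + 0.6·20 = 104
C: 0.4·305 + 0.6·5 = 125
D: 0.4·340 + 0.6·15 = 145
E: 0.4·250 + 0.6·20 = 112
F: 0.4·340 + 0.6·40 = 160
Highest Hurwicz score = 212 → A.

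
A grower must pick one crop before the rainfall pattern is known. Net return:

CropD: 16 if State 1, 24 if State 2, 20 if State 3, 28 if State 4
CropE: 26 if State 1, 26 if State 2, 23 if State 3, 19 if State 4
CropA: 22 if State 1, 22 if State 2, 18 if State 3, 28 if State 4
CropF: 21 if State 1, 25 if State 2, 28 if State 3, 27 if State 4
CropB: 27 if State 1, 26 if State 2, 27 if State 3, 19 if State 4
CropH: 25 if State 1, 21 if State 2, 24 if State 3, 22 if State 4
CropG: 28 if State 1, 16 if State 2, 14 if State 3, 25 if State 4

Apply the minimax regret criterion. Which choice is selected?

Column bests: State 1=28, State 2=26, State 3=28, State 4=28.
CropD regrets: 12, 2, 8, 0 → max 12
CropE regrets: 2, 0, 5, 9 → max 9
CropA regrets: 6, 4, 10, 0 → max 10
CropF regrets: 7, 1, 0, 1 → max 7
CropB regrets: 1, 0, 1, 9 → max 9
CropH regrets: 3, 5, 4, 6 → max 6
CropG regrets: 0, 10, 14, 3 → max 14
Smallest max regret = 6 → CropH.

CropH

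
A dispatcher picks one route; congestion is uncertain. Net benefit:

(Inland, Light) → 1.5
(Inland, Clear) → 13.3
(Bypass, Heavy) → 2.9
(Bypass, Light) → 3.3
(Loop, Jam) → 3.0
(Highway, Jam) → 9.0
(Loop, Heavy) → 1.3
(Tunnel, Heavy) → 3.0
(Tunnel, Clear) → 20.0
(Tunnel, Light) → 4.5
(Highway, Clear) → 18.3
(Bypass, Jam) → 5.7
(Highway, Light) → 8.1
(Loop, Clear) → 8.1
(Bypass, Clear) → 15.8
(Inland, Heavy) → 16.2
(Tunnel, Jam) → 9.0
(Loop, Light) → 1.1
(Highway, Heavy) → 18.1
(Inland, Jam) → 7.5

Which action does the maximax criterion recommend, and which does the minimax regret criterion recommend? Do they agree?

maximax → Tunnel; minimax regret → Highway (disagree)

Row maxima: Inland=16.2, Loop=8.1, Tunnel=20.0, Bypass=15.8, Highway=18.3
Best best-case = 20.0 → Tunnel.
Column bests: Clear=20.0, Light=8.1, Heavy=18.1, Jam=9.0.
Inland regrets: 6.7, 6.6, 1.9, 1.5 → max 6.7
Loop regrets: 11.9, 7.0, 16.8, 6.0 → max 16.8
Tunnel regrets: 0.0, 3.6, 15.1, 0.0 → max 15.1
Bypass regrets: 4.2, 4.8, 15.2, 3.3 → max 15.2
Highway regrets: 1.7, 0.0, 0.0, 0.0 → max 1.7
Smallest max regret = 1.7 → Highway.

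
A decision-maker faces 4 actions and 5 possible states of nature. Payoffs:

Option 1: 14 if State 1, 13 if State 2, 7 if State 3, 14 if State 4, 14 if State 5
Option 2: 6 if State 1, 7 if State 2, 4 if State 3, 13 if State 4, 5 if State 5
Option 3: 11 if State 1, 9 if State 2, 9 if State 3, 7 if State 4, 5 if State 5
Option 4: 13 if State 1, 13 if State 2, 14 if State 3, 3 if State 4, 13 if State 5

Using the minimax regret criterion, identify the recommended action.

Option 1

Column bests: State 1=14, State 2=13, State 3=14, State 4=14, State 5=14.
Option 1 regrets: 0, 0, 7, 0, 0 → max 7
Option 2 regrets: 8, 6, 10, 1, 9 → max 10
Option 3 regrets: 3, 4, 5, 7, 9 → max 9
Option 4 regrets: 1, 0, 0, 11, 1 → max 11
Smallest max regret = 7 → Option 1.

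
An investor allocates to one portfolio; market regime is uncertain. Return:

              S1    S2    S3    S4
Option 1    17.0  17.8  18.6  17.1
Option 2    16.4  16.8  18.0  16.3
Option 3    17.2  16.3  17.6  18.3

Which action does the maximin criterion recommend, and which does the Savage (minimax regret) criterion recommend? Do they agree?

Row minima: Option 1=17.0, Option 2=16.3, Option 3=16.3
Best worst-case = 17.0 → Option 1.
Column bests: S1=17.2, S2=17.8, S3=18.6, S4=18.3.
Option 1 regrets: 0.2, 0.0, 0.0, 1.2 → max 1.2
Option 2 regrets: 0.8, 1.0, 0.6, 2.0 → max 2.0
Option 3 regrets: 0.0, 1.5, 1.0, 0.0 → max 1.5
Smallest max regret = 1.2 → Option 1.

maximin → Option 1; minimax regret → Option 1 (agree)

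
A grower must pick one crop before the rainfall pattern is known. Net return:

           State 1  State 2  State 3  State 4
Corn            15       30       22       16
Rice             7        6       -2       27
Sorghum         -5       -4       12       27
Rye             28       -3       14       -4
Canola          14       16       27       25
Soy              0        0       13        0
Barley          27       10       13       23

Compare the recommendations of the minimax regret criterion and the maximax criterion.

minimax regret → Corn; maximax → Corn (agree)

Column bests: State 1=28, State 2=30, State 3=27, State 4=27.
Corn regrets: 13, 0, 5, 11 → max 13
Rice regrets: 21, 24, 29, 0 → max 29
Sorghum regrets: 33, 34, 15, 0 → max 34
Rye regrets: 0, 33, 13, 31 → max 33
Canola regrets: 14, 14, 0, 2 → max 14
Soy regrets: 28, 30, 14, 27 → max 30
Barley regrets: 1, 20, 14, 4 → max 20
Smallest max regret = 13 → Corn.
Row maxima: Corn=30, Rice=27, Sorghum=27, Rye=28, Canola=27, Soy=13, Barley=27
Best best-case = 30 → Corn.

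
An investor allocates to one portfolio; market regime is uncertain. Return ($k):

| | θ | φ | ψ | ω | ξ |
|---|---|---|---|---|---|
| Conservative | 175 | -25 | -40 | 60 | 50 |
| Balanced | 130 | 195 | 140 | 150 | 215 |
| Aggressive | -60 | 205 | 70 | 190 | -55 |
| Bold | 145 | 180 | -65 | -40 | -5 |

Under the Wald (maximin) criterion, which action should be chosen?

Row minima: Conservative=-40, Balanced=130, Aggressive=-60, Bold=-65
Best worst-case = 130 → Balanced.

Balanced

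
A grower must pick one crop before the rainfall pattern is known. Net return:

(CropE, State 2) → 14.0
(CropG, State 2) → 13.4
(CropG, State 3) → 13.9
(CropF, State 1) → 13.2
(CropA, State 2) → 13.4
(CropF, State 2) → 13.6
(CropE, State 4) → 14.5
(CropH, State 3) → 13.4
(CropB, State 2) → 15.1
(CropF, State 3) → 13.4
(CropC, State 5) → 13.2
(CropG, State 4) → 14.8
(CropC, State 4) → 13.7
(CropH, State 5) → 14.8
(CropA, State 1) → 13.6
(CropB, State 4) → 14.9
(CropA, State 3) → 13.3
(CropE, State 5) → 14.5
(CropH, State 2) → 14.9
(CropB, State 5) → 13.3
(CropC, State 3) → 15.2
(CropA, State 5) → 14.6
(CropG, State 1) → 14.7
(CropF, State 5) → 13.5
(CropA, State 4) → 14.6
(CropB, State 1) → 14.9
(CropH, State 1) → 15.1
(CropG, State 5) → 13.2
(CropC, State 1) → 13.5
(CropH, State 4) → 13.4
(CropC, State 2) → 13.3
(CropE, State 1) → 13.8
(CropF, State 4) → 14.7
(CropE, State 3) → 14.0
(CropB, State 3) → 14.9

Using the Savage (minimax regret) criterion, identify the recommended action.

CropE

Column bests: State 1=15.1, State 2=15.1, State 3=15.2, State 4=14.9, State 5=14.8.
CropC regrets: 1.6, 1.8, 0.0, 1.2, 1.6 → max 1.8
CropA regrets: 1.5, 1.7, 1.9, 0.3, 0.2 → max 1.9
CropE regrets: 1.3, 1.1, 1.2, 0.4, 0.3 → max 1.3
CropG regrets: 0.4, 1.7, 1.3, 0.1, 1.6 → max 1.7
CropB regrets: 0.2, 0.0, 0.3, 0.0, 1.5 → max 1.5
CropF regrets: 1.9, 1.5, 1.8, 0.2, 1.3 → max 1.9
CropH regrets: 0.0, 0.2, 1.8, 1.5, 0.0 → max 1.8
Smallest max regret = 1.3 → CropE.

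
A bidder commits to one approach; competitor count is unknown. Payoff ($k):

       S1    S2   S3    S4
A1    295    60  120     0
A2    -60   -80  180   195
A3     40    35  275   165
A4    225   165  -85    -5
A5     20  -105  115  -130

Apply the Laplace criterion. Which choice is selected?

A3

Row averages: A1=118.75, A2=58.75, A3=128.75, A4=75, A5=-25
Highest average = 128.75 → A3.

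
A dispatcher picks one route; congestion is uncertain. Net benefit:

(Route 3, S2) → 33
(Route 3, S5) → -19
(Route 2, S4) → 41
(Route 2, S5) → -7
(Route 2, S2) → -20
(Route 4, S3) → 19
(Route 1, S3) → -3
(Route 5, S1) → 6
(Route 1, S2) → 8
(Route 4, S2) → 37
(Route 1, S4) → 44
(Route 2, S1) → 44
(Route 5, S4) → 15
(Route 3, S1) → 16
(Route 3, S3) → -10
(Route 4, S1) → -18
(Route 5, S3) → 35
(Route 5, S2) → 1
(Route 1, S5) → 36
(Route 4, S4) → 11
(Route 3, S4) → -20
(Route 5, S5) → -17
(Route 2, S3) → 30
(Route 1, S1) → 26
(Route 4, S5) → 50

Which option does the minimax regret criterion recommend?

Route 1

Column bests: S1=44, S2=37, S3=35, S4=44, S5=50.
Route 1 regrets: 18, 29, 38, 0, 14 → max 38
Route 2 regrets: 0, 57, 5, 3, 57 → max 57
Route 3 regrets: 28, 4, 45, 64, 69 → max 69
Route 4 regrets: 62, 0, 16, 33, 0 → max 62
Route 5 regrets: 38, 36, 0, 29, 67 → max 67
Smallest max regret = 38 → Route 1.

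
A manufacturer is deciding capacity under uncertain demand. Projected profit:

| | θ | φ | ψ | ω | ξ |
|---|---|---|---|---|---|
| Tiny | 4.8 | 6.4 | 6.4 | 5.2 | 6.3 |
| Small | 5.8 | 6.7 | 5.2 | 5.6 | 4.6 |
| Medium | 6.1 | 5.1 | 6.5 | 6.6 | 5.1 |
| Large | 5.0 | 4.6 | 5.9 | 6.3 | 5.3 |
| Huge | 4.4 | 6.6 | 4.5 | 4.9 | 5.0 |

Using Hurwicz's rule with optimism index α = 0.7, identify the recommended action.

Tiny: 0.7·6.4 + 0.3·4.8 = 5.92
Small: 0.7·6.7 + 0.3·4.6 = 6.07
Medium: 0.7·6.6 + 0.3·5.1 = 6.15
Large: 0.7·6.3 + 0.3·4.6 = 5.79
Huge: 0.7·6.6 + 0.3·4.4 = 5.94
Highest Hurwicz score = 6.15 → Medium.

Medium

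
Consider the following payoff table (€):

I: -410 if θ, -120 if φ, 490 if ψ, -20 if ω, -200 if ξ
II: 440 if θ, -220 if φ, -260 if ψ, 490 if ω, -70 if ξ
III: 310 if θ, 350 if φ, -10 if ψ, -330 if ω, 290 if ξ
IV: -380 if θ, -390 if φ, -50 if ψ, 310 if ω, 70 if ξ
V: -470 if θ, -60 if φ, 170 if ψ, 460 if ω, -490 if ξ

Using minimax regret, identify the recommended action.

Column bests: θ=440, φ=350, ψ=490, ω=490, ξ=290.
I regrets: 850, 470, 0, 510, 490 → max 850
II regrets: 0, 570, 750, 0, 360 → max 750
III regrets: 130, 0, 500, 820, 0 → max 820
IV regrets: 820, 740, 540, 180, 220 → max 820
V regrets: 910, 410, 320, 30, 780 → max 910
Smallest max regret = 750 → II.

II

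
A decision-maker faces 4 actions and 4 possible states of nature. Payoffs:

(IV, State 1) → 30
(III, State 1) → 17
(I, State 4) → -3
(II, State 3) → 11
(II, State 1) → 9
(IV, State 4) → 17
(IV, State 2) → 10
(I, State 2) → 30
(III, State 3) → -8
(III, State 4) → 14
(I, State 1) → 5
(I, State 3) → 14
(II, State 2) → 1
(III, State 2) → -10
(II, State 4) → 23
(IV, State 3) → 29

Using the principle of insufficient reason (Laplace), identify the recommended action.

IV

Row averages: I=11.5, II=11, III=3.25, IV=21.5
Highest average = 21.5 → IV.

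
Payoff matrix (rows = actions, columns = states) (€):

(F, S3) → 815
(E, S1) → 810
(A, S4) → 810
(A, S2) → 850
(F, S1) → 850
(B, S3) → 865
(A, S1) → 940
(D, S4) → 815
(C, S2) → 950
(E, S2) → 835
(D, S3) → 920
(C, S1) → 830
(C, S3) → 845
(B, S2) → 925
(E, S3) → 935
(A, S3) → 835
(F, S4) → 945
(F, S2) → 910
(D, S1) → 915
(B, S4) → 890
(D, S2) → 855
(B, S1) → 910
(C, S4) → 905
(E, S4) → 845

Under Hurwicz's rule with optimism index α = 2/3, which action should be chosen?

A: 2/3·940 + 1/3·810 = 2690/3
B: 2/3·925 + 1/3·865 = 905
C: 2/3·950 + 1/3·830 = 910
D: 2/3·920 + 1/3·815 = 885
E: 2/3·935 + 1/3·810 = 2680/3
F: 2/3·945 + 1/3·815 = 2705/3
Highest Hurwicz score = 910 → C.

C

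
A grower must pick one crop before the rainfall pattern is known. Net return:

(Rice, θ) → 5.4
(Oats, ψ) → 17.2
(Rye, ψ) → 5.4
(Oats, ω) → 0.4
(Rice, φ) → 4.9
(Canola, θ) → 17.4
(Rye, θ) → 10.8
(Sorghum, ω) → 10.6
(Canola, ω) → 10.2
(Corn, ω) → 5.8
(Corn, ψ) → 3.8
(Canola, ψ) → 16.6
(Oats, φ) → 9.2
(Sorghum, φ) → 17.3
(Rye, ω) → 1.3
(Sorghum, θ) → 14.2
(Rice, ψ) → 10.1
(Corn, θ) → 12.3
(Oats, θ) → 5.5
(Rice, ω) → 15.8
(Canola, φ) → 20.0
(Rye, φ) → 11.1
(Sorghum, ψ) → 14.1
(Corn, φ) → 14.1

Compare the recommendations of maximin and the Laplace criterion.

maximin → Sorghum; laplace → Canola (disagree)

Row minima: Canola=10.2, Sorghum=10.6, Rye=1.3, Corn=3.8, Rice=4.9, Oats=0.4
Best worst-case = 10.6 → Sorghum.
Row averages: Canola=16.05, Sorghum=14.05, Rye=7.15, Corn=9, Rice=9.05, Oats=8.075
Highest average = 16.05 → Canola.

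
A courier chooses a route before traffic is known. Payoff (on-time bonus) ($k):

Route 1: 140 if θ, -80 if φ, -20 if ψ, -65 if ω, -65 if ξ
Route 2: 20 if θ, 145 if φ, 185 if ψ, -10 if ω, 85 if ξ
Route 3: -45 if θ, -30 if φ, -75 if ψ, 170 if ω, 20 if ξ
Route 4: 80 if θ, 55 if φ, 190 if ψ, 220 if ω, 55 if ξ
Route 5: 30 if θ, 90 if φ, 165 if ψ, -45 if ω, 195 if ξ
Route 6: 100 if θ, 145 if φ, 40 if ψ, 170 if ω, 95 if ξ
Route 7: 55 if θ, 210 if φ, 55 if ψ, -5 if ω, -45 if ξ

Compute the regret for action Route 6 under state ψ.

Best payoff under ψ is 190.
Regret = 190 − 40 = 150.

150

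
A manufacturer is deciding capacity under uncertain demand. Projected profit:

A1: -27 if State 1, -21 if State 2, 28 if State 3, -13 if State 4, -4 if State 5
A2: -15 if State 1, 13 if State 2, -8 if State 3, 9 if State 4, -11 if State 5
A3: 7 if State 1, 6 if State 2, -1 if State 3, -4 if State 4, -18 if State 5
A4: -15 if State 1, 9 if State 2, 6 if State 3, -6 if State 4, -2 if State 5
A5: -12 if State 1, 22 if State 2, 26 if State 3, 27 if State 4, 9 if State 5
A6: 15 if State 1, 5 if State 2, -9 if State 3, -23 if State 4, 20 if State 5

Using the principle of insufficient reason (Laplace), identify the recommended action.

Row averages: A1=-7.4, A2=-2.4, A3=-2, A4=-1.6, A5=14.4, A6=1.6
Highest average = 14.4 → A5.

A5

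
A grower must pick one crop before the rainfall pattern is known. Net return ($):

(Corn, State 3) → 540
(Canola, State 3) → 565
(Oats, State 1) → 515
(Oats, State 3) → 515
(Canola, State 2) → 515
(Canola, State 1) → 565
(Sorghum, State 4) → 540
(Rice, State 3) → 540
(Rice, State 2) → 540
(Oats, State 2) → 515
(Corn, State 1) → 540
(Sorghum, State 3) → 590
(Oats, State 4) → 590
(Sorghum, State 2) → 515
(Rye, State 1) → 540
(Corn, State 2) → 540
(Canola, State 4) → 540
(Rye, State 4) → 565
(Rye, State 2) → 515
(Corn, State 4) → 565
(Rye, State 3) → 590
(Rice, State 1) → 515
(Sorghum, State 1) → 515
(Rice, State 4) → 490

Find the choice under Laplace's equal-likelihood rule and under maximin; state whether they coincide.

laplace → Rye; maximin → Corn (disagree)

Row averages: Rice=521.25, Corn=546.25, Rye=552.5, Canola=546.25, Sorghum=540, Oats=533.75
Highest average = 552.5 → Rye.
Row minima: Rice=490, Corn=540, Rye=515, Canola=515, Sorghum=515, Oats=515
Best worst-case = 540 → Corn.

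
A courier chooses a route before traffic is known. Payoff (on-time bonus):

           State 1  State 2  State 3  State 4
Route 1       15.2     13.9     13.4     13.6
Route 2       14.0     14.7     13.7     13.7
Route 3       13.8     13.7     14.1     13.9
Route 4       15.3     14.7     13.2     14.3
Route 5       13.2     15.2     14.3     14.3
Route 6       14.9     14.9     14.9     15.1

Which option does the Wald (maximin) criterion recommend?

Row minima: Route 1=13.4, Route 2=13.7, Route 3=13.7, Route 4=13.2, Route 5=13.2, Route 6=14.9
Best worst-case = 14.9 → Route 6.

Route 6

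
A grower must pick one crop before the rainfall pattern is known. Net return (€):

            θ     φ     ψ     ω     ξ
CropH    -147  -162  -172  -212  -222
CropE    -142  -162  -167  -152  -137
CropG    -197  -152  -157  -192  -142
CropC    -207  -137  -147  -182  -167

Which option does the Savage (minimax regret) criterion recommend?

Column bests: θ=-142, φ=-137, ψ=-147, ω=-152, ξ=-137.
CropH regrets: 5, 25, 25, 60, 85 → max 85
CropE regrets: 0, 25, 20, 0, 0 → max 25
CropG regrets: 55, 15, 10, 40, 5 → max 55
CropC regrets: 65, 0, 0, 30, 30 → max 65
Smallest max regret = 25 → CropE.

CropE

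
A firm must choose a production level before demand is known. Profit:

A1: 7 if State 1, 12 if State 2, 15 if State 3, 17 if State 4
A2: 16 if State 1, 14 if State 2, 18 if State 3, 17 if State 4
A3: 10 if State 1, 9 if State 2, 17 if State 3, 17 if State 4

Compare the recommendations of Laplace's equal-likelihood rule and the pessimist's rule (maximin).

Row averages: A1=12.75, A2=16.25, A3=13.25
Highest average = 16.25 → A2.
Row minima: A1=7, A2=14, A3=9
Best worst-case = 14 → A2.

laplace → A2; maximin → A2 (agree)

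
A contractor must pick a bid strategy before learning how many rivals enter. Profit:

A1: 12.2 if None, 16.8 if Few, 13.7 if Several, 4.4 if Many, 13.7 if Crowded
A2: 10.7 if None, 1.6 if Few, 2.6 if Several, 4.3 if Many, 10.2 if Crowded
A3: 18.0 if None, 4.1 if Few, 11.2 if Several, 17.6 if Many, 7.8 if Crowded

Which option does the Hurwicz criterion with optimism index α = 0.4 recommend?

A3

A1: 0.4·16.8 + 0.6·4.4 = 9.36
A2: 0.4·10.7 + 0.6·1.6 = 5.24
A3: 0.4·18.0 + 0.6·4.1 = 9.66
Highest Hurwicz score = 9.66 → A3.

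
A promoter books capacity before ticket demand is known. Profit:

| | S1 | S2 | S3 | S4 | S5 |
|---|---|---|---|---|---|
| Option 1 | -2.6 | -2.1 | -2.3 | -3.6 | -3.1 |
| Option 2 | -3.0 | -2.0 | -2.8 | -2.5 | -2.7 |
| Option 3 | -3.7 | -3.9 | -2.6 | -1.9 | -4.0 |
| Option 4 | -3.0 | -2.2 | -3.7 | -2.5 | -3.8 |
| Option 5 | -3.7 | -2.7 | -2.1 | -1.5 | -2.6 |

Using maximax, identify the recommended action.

Option 5

Row maxima: Option 1=-2.1, Option 2=-2.0, Option 3=-1.9, Option 4=-2.2, Option 5=-1.5
Best best-case = -1.5 → Option 5.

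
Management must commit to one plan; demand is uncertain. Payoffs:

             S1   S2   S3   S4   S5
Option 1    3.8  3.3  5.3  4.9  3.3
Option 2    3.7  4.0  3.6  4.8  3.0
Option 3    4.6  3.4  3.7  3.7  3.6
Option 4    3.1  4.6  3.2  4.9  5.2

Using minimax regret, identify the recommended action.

Option 3

Column bests: S1=4.6, S2=4.6, S3=5.3, S4=4.9, S5=5.2.
Option 1 regrets: 0.8, 1.3, 0.0, 0.0, 1.9 → max 1.9
Option 2 regrets: 0.9, 0.6, 1.7, 0.1, 2.2 → max 2.2
Option 3 regrets: 0.0, 1.2, 1.6, 1.2, 1.6 → max 1.6
Option 4 regrets: 1.5, 0.0, 2.1, 0.0, 0.0 → max 2.1
Smallest max regret = 1.6 → Option 3.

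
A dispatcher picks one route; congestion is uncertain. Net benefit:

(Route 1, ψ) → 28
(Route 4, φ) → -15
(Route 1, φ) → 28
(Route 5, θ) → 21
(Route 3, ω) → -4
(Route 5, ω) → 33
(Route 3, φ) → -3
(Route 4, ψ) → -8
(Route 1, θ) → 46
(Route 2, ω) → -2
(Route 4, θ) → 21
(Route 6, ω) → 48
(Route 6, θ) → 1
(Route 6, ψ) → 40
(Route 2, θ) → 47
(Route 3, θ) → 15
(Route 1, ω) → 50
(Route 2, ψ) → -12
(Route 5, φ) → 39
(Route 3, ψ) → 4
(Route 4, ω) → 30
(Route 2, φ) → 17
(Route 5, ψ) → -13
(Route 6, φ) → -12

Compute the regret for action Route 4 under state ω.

Best payoff under ω is 50.
Regret = 50 − 30 = 20.

20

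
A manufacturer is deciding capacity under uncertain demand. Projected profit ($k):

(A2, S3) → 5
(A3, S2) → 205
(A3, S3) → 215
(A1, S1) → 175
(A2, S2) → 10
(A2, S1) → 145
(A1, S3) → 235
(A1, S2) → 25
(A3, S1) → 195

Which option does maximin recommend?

Row minima: A1=25, A2=5, A3=195
Best worst-case = 195 → A3.

A3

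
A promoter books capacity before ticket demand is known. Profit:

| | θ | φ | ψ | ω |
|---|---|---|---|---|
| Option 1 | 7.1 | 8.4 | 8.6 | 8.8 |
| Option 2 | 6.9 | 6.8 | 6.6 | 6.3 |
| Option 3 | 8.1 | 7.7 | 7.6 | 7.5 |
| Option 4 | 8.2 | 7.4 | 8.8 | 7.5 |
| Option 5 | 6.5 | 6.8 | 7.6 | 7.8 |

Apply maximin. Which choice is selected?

Option 3

Row minima: Option 1=7.1, Option 2=6.3, Option 3=7.5, Option 4=7.4, Option 5=6.5
Best worst-case = 7.5 → Option 3.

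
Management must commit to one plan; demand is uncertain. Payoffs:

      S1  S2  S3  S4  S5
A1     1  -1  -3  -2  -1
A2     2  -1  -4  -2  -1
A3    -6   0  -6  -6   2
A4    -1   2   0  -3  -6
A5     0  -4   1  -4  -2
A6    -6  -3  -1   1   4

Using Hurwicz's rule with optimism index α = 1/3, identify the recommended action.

A1: 1/3·1 + 2/3·(-3) = -5/3
A2: 1/3·2 + 2/3·(-4) = -2
A3: 1/3·2 + 2/3·(-6) = -10/3
A4: 1/3·2 + 2/3·(-6) = -10/3
A5: 1/3·1 + 2/3·(-4) = -7/3
A6: 1/3·4 + 2/3·(-6) = -8/3
Highest Hurwicz score = -5/3 → A1.

A1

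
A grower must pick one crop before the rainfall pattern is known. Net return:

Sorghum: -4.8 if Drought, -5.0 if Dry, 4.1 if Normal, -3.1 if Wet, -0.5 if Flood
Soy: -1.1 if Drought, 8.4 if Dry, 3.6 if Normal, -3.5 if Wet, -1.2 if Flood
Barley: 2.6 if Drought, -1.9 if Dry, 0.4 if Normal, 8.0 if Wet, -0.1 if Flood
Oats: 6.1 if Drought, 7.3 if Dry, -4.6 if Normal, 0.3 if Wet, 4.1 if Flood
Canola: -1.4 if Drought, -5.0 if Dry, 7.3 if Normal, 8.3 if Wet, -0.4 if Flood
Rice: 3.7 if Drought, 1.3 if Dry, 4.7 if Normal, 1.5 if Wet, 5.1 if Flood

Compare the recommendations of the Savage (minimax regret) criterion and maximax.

minimax regret → Rice; maximax → Soy (disagree)

Column bests: Drought=6.1, Dry=8.4, Normal=7.3, Wet=8.3, Flood=5.1.
Sorghum regrets: 10.9, 13.4, 3.2, 11.4, 5.6 → max 13.4
Soy regrets: 7.2, 0.0, 3.7, 11.8, 6.3 → max 11.8
Barley regrets: 3.5, 10.3, 6.9, 0.3, 5.2 → max 10.3
Oats regrets: 0.0, 1.1, 11.9, 8.0, 1.0 → max 11.9
Canola regrets: 7.5, 13.4, 0.0, 0.0, 5.5 → max 13.4
Rice regrets: 2.4, 7.1, 2.6, 6.8, 0.0 → max 7.1
Smallest max regret = 7.1 → Rice.
Row maxima: Sorghum=4.1, Soy=8.4, Barley=8.0, Oats=7.3, Canola=8.3, Rice=5.1
Best best-case = 8.4 → Soy.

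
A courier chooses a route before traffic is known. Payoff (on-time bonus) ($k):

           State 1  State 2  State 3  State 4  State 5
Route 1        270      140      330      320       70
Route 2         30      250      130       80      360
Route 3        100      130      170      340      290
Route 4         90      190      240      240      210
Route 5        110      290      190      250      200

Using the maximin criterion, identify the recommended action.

Row minima: Route 1=70, Route 2=30, Route 3=100, Route 4=90, Route 5=110
Best worst-case = 110 → Route 5.

Route 5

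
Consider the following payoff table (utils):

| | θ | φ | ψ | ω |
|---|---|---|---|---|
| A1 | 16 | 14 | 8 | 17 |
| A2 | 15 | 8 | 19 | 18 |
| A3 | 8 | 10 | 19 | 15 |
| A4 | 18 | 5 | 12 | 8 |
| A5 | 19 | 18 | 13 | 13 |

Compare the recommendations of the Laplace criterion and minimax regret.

Row averages: A1=13.75, A2=15, A3=13, A4=10.75, A5=15.75
Highest average = 15.75 → A5.
Column bests: θ=19, φ=18, ψ=19, ω=18.
A1 regrets: 3, 4, 11, 1 → max 11
A2 regrets: 4, 10, 0, 0 → max 10
A3 regrets: 11, 8, 0, 3 → max 11
A4 regrets: 1, 13, 7, 10 → max 13
A5 regrets: 0, 0, 6, 5 → max 6
Smallest max regret = 6 → A5.

laplace → A5; minimax regret → A5 (agree)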